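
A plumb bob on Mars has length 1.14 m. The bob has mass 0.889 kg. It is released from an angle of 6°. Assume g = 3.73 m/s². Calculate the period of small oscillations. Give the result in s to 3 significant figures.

T = 2π√(L/g) = 2π√(1.14/3.73) = 2π × 0.5528 = 3.47 s.

3.47 s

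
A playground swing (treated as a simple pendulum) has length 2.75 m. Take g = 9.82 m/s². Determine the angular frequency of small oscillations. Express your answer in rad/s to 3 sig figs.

ω = √(g/L) = √(9.82/2.75) = 1.89 rad/s.

1.89 rad/s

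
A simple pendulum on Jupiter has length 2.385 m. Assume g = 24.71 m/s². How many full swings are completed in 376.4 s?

192

T = 2π√(L/g) = 2π√(2.385/24.71) = 1.9520 s.
Number of complete oscillations = ⌊376.4/1.9520⌋ = ⌊192.82⌋ = 192.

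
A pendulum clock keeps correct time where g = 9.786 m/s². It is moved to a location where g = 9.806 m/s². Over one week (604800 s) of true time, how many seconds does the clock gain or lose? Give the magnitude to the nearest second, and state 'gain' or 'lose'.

gain 618 s

The clock's period scales as T ∝ 1/√g, so T'/T = √(9.786/9.806) = 0.998980.
In 604800 s of true time the clock registers 604800/0.998980 = 605417.7 s, so it gains 618 s.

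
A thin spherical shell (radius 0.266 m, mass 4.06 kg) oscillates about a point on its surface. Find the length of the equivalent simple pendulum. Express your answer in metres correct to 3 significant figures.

The equivalent simple-pendulum length is L_eq = I/(md), where I is about the pivot and d = 0.2660 m.
I_cm = (2/3)mR² = 0.1915 kg·m², so I = I_cm + md² = 0.1915 + 0.2873 = 0.4788 kg·m².
L_eq = 0.4788/(4.06 × 0.2660) = 0.443 m.

0.443 m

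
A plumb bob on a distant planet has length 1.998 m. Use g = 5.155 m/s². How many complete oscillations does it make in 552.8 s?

141

T = 2π√(L/g) = 2π√(1.998/5.155) = 3.9117 s.
Number of complete oscillations = ⌊552.8/3.9117⌋ = ⌊141.32⌋ = 141.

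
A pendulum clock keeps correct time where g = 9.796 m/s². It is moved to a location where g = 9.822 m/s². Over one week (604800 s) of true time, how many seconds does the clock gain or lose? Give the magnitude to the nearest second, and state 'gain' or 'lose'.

The clock's period scales as T ∝ 1/√g, so T'/T = √(9.796/9.822) = 0.998676.
In 604800 s of true time the clock registers 604800/0.998676 = 605602.1 s, so it gains 802 s.

gain 802 s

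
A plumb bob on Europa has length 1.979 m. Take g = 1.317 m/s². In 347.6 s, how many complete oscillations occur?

45

T = 2π√(L/g) = 2π√(1.979/1.317) = 7.7021 s.
Number of complete oscillations = ⌊347.6/7.7021⌋ = ⌊45.130⌋ = 45.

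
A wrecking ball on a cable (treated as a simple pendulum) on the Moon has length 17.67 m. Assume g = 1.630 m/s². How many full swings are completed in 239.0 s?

T = 2π√(L/g) = 2π√(17.67/1.630) = 20.687 s.
Number of complete oscillations = ⌊239.0/20.687⌋ = ⌊11.553⌋ = 11.

11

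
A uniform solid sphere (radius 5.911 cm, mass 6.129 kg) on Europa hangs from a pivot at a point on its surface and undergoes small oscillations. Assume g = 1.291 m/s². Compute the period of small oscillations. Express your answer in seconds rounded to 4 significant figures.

I_cm = (2/5)mr² = 0.0085659 kg·m². The pivot is at distance d = 0.05911 m from the centre of mass.
By the parallel-axis theorem, I = I_cm + md² = 0.0085659 + 0.021415 = 0.029981 kg·m².
T = 2π√(I/(mgd)) = 2π√(0.029981/(6.129 × 1.291 × 0.05911)) = 1.591 s.

1.591 s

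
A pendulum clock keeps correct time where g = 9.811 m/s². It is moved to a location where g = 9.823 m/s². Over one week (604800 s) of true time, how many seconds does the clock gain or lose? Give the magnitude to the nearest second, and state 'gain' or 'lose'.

The clock's period scales as T ∝ 1/√g, so T'/T = √(9.811/9.823) = 0.999389.
In 604800 s of true time the clock registers 604800/0.999389 = 605169.8 s, so it gains 370 s.

gain 370 s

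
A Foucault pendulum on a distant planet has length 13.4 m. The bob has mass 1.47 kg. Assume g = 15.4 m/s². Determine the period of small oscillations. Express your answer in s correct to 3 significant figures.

T = 2π√(L/g) = 2π√(13.4/15.4) = 2π × 0.9328 = 5.86 s.

5.86 s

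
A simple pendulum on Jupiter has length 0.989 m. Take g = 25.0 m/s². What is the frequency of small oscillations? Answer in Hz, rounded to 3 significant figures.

T = 2π√(L/g) = 2π√(0.989/25.0) = 1.250 s, so f = 1/T = 0.800 Hz.

0.800 Hz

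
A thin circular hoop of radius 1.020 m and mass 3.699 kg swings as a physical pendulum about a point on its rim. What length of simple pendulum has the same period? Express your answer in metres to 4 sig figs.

The equivalent simple-pendulum length is L_eq = I/(md), where I is about the pivot and d = 1.0200 m.
I_cm = mR² = 3.8484 kg·m², so I = I_cm + md² = 3.8484 + 3.8484 = 7.6969 kg·m².
L_eq = 7.6969/(3.699 × 1.0200) = 2.040 m.

2.040 m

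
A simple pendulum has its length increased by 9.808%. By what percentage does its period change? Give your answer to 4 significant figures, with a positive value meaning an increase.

T ∝ √L, so T'/T = √(1.0981) = 1.0479.
Percentage change in T = (1.0479 − 1) × 100% = 4.789%.

4.789%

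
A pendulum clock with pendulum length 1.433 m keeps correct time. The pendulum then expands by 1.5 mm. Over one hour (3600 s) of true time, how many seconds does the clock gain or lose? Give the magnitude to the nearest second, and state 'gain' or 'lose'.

T ∝ √L, so T'/T = √(1.43450/1.433) = 1.00052.
In 3600 s of true time the clock registers 3600/1.00052 = 3598.1 s, so it loses 2 s.

lose 2 s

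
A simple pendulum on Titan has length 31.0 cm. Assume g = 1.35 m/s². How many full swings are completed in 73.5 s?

24

T = 2π√(L/g) = 2π√(0.310/1.35) = 3.011 s.
Number of complete oscillations = ⌊73.5/3.011⌋ = ⌊24.41⌋ = 24.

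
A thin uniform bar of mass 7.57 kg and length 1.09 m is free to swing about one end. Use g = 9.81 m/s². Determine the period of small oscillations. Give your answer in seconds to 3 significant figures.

For a physical pendulum T = 2π√(I/(mgd)), with d = 0.5450 m from pivot to centre of mass.
I_cm = mL²/12 = 7.57 × 1.09²/12 = 0.7495 kg·m²; I = I_cm + md² = 0.7495 + 7.57 × 0.5450² = 2.998 kg·m².
T = 2π√(2.998/(7.57 × 9.81 × 0.5450)) = 1.71 s.

1.71 s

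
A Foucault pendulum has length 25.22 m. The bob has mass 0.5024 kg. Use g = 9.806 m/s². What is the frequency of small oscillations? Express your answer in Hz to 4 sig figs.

T = 2π√(L/g) = 2π√(25.22/9.806) = 10.076 s, so f = 1/T = 0.09924 Hz.

0.09924 Hz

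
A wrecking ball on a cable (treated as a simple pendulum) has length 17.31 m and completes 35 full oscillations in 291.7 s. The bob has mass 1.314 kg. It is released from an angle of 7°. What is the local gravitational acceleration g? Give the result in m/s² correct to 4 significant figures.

T = 291.7/35 = 8.3343 s.
From T = 2π√(L/g), g = 4π²L/T² = 4π² × 17.31/8.3343² = 9.838 m/s².

9.838 m/s²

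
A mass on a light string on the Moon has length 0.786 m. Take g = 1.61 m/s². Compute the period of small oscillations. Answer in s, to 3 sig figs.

T = 2π√(L/g) = 2π√(0.786/1.61) = 2π × 0.6987 = 4.39 s.

4.39 s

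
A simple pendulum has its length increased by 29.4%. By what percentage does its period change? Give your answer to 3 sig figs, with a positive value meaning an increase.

13.8%

T ∝ √L, so T'/T = √(1.294) = 1.138.
Percentage change in T = (1.138 − 1) × 100% = 13.8%.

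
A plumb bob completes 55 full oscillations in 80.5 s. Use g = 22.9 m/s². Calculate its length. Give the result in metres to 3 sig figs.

T = 80.5/55 = 1.464 s.
From T = 2π√(L/g), L = gT²/(4π²) = 22.9 × 1.464²/(4π²) = 1.24 m.

1.24 m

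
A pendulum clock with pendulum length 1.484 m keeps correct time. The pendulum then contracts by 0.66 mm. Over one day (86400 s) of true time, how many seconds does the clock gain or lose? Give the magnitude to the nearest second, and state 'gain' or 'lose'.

T ∝ √L, so T'/T = √(1.48334/1.484) = 0.999778.
In 86400 s of true time the clock registers 86400/0.999778 = 86419.2 s, so it gains 19 s.

gain 19 s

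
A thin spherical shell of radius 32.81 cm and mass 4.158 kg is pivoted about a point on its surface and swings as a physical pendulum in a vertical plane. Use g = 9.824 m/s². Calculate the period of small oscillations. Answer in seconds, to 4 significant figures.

1.482 s

I_cm = (2/3)mr² = 0.29840 kg·m². The pivot is at distance d = 0.3281 m from the centre of mass.
By the parallel-axis theorem, I = I_cm + md² = 0.29840 + 0.44761 = 0.74601 kg·m².
T = 2π√(I/(mgd)) = 2π√(0.74601/(4.158 × 9.824 × 0.3281)) = 1.482 s.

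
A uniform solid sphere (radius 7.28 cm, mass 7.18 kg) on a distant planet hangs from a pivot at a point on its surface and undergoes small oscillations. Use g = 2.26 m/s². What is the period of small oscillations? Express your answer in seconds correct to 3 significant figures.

I_cm = (2/5)mr² = 0.01522 kg·m². The pivot is at distance d = 0.0728 m from the centre of mass.
By the parallel-axis theorem, I = I_cm + md² = 0.01522 + 0.03805 = 0.05327 kg·m².
T = 2π√(I/(mgd)) = 2π√(0.05327/(7.18 × 2.26 × 0.0728)) = 1.33 s.

1.33 s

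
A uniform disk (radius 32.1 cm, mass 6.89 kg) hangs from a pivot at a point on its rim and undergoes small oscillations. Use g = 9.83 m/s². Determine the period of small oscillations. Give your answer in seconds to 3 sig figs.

I_cm = ½mr² = 0.3550 kg·m². The pivot is at distance d = 0.321 m from the centre of mass.
By the parallel-axis theorem, I = I_cm + md² = 0.3550 + 0.7100 = 1.065 kg·m².
T = 2π√(I/(mgd)) = 2π√(1.065/(6.89 × 9.83 × 0.321)) = 1.39 s.

1.39 s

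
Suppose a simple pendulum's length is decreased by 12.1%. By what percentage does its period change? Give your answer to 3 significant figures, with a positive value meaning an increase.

-6.25%

T ∝ √L, so T'/T = √(0.8790) = 0.9375.
Percentage change in T = (0.9375 − 1) × 100% = -6.25%.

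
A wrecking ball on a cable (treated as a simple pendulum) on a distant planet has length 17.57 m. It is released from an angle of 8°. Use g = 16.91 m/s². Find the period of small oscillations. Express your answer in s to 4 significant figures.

T = 2π√(L/g) = 2π√(17.57/16.91) = 2π × 1.0193 = 6.405 s.

6.405 s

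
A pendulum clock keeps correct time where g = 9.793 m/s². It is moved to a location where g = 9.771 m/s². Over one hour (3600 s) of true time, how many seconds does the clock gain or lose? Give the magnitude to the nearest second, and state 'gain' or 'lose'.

The clock's period scales as T ∝ 1/√g, so T'/T = √(9.793/9.771) = 1.00113.
In 3600 s of true time the clock registers 3600/1.00113 = 3596.0 s, so it loses 4 s.

lose 4 s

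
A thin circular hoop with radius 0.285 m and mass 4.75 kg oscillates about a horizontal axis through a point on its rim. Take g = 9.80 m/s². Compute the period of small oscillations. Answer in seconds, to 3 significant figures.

1.52 s

I_cm = mr² = 0.3858 kg·m². The pivot is at distance d = 0.285 m from the centre of mass.
By the parallel-axis theorem, I = I_cm + md² = 0.3858 + 0.3858 = 0.7716 kg·m².
T = 2π√(I/(mgd)) = 2π√(0.7716/(4.75 × 9.80 × 0.285)) = 1.52 s.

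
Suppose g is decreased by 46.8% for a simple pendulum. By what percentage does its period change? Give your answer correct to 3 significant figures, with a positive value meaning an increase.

T ∝ 1/√g, so T'/T = 1/√(0.5320) = 1.371.
Percentage change in T = (1.371 − 1) × 100% = 37.1%.

37.1%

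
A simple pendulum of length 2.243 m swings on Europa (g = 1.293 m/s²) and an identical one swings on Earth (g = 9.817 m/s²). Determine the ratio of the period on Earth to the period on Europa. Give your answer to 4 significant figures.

0.3629

T ∝ 1/√g, so T₂/T₁ = √(g₁/g₂) = √(1.293/9.817) = 0.3629.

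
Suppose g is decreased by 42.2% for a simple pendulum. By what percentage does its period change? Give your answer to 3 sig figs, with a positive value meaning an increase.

31.5%

T ∝ 1/√g, so T'/T = 1/√(0.5780) = 1.315.
Percentage change in T = (1.315 − 1) × 100% = 31.5%.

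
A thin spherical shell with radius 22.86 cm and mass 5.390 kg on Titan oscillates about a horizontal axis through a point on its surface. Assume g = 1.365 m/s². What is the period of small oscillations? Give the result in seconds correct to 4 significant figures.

I_cm = (2/3)mr² = 0.18778 kg·m². The pivot is at distance d = 0.2286 m from the centre of mass.
By the parallel-axis theorem, I = I_cm + md² = 0.18778 + 0.28167 = 0.46945 kg·m².
T = 2π√(I/(mgd)) = 2π√(0.46945/(5.390 × 1.365 × 0.2286)) = 3.320 s.

3.320 s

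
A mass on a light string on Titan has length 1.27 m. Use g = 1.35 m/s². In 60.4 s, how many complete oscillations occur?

9

T = 2π√(L/g) = 2π√(1.27/1.35) = 6.094 s.
Number of complete oscillations = ⌊60.4/6.094⌋ = ⌊9.911⌋ = 9.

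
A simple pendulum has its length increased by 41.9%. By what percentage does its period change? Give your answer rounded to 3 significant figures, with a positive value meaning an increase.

T ∝ √L, so T'/T = √(1.419) = 1.191.
Percentage change in T = (1.191 − 1) × 100% = 19.1%.

19.1%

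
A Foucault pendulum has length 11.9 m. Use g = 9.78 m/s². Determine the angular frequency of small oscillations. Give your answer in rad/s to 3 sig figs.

0.907 rad/s

ω = √(g/L) = √(9.78/11.9) = 0.907 rad/s.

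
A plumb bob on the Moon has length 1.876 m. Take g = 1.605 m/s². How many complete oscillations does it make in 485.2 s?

71

T = 2π√(L/g) = 2π√(1.876/1.605) = 6.7930 s.
Number of complete oscillations = ⌊485.2/6.7930⌋ = ⌊71.427⌋ = 71.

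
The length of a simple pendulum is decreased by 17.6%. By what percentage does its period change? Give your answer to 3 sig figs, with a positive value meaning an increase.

-9.23%

T ∝ √L, so T'/T = √(0.8240) = 0.9077.
Percentage change in T = (0.9077 − 1) × 100% = -9.23%.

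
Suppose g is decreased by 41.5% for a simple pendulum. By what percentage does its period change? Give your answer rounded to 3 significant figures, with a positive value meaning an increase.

T ∝ 1/√g, so T'/T = 1/√(0.5850) = 1.307.
Percentage change in T = (1.307 − 1) × 100% = 30.7%.

30.7%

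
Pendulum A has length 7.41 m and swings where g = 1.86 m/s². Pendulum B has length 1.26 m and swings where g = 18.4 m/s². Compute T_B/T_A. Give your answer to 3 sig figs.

T = 2π√(L/g), so T_B/T_A = √((L_B/g_B)/(L_A/g_A)) = √((1.26/18.4)/(7.41/1.86)) = 0.131.

0.131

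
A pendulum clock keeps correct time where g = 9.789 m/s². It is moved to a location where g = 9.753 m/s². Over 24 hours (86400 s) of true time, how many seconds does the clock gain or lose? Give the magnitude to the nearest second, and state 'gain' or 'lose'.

The clock's period scales as T ∝ 1/√g, so T'/T = √(9.789/9.753) = 1.00184.
In 86400 s of true time the clock registers 86400/1.00184 = 86241.0 s, so it loses 159 s.

lose 159 s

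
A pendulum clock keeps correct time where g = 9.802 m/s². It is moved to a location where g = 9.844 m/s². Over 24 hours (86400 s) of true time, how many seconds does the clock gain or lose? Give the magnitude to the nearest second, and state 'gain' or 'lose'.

gain 185 s

The clock's period scales as T ∝ 1/√g, so T'/T = √(9.802/9.844) = 0.997864.
In 86400 s of true time the clock registers 86400/0.997864 = 86584.9 s, so it gains 185 s.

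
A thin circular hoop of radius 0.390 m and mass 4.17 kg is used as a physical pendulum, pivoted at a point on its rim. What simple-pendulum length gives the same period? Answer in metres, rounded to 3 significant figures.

0.780 m

The equivalent simple-pendulum length is L_eq = I/(md), where I is about the pivot and d = 0.3900 m.
I_cm = mR² = 0.6343 kg·m², so I = I_cm + md² = 0.6343 + 0.6343 = 1.269 kg·m².
L_eq = 1.269/(4.17 × 0.3900) = 0.780 m.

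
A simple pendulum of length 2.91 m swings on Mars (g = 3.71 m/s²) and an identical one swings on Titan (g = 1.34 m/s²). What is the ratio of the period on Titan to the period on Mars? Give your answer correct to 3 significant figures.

T ∝ 1/√g, so T₂/T₁ = √(g₁/g₂) = √(3.71/1.34) = 1.66.

1.66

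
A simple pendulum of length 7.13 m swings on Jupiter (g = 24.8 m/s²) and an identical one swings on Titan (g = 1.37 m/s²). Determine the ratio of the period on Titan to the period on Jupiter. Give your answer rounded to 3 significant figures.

T ∝ 1/√g, so T₂/T₁ = √(g₁/g₂) = √(24.8/1.37) = 4.25.

4.25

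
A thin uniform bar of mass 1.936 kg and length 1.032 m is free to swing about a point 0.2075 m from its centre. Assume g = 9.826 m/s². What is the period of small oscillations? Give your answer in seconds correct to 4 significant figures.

1.598 s

For a physical pendulum T = 2π√(I/(mgd)), with d = 0.20750 m from pivot to centre of mass.
I_cm = mL²/12 = 1.936 × 1.032²/12 = 0.17182 kg·m²; I = I_cm + md² = 0.17182 + 1.936 × 0.20750² = 0.25518 kg·m².
T = 2π√(0.25518/(1.936 × 9.826 × 0.20750)) = 1.598 s.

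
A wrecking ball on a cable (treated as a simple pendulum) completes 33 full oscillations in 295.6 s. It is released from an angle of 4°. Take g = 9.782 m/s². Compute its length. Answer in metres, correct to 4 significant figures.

T = 295.6/33 = 8.9576 s.
From T = 2π√(L/g), L = gT²/(4π²) = 9.782 × 8.9576²/(4π²) = 19.88 m.

19.88 m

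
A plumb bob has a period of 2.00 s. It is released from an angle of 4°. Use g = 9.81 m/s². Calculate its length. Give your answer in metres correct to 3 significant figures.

0.994 m

From T = 2π√(L/g), L = gT²/(4π²) = 9.81 × 2.000²/(4π²) = 0.994 m.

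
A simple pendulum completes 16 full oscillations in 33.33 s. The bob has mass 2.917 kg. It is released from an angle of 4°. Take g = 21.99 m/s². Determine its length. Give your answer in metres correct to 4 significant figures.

2.417 m

T = 33.33/16 = 2.0831 s.
From T = 2π√(L/g), L = gT²/(4π²) = 21.99 × 2.0831²/(4π²) = 2.417 m.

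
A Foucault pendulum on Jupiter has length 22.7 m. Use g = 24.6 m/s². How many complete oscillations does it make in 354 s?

58

T = 2π√(L/g) = 2π√(22.7/24.6) = 6.036 s.
Number of complete oscillations = ⌊354/6.036⌋ = ⌊58.65⌋ = 58.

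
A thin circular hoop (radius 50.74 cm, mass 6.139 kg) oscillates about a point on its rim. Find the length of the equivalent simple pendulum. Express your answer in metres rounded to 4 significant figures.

The equivalent simple-pendulum length is L_eq = I/(md), where I is about the pivot and d = 0.50740 m.
I_cm = mR² = 1.5805 kg·m², so I = I_cm + md² = 1.5805 + 1.5805 = 3.1610 kg·m².
L_eq = 3.1610/(6.139 × 0.50740) = 1.015 m.

1.015 m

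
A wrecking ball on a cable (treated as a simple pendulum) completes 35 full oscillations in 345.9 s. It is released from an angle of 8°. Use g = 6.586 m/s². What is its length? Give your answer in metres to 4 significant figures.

T = 345.9/35 = 9.8829 s.
From T = 2π√(L/g), L = gT²/(4π²) = 6.586 × 9.8829²/(4π²) = 16.29 m.

16.29 m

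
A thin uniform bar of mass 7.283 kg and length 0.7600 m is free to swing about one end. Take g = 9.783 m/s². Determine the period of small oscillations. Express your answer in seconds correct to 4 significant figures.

1.430 s

For a physical pendulum T = 2π√(I/(mgd)), with d = 0.38000 m from pivot to centre of mass.
I_cm = mL²/12 = 7.283 × 0.7600²/12 = 0.35056 kg·m²; I = I_cm + md² = 0.35056 + 7.283 × 0.38000² = 1.4022 kg·m².
T = 2π√(1.4022/(7.283 × 9.783 × 0.38000)) = 1.430 s.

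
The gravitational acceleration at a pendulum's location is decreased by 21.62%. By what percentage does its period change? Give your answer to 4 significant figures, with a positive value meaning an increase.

T ∝ 1/√g, so T'/T = 1/√(0.78380) = 1.1295.
Percentage change in T = (1.1295 − 1) × 100% = 12.95%.

12.95%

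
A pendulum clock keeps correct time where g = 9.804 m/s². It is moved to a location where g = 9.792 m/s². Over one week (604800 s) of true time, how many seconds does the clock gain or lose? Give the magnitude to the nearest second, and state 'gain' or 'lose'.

lose 370 s

The clock's period scales as T ∝ 1/√g, so T'/T = √(9.804/9.792) = 1.00061.
In 604800 s of true time the clock registers 604800/1.00061 = 604429.8 s, so it loses 370 s.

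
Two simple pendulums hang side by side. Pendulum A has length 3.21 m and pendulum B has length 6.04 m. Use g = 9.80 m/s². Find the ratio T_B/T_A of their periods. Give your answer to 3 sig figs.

T ∝ √L, so T_B/T_A = √(L_B/L_A) = √(6.04/3.21) = 1.37.

1.37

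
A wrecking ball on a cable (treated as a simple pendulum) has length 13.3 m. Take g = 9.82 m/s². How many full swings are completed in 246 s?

33

T = 2π√(L/g) = 2π√(13.3/9.82) = 7.312 s.
Number of complete oscillations = ⌊246/7.312⌋ = ⌊33.64⌋ = 33.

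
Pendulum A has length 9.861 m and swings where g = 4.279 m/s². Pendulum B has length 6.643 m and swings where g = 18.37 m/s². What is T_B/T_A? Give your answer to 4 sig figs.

0.3961

T = 2π√(L/g), so T_B/T_A = √((L_B/g_B)/(L_A/g_A)) = √((6.643/18.37)/(9.861/4.279)) = 0.3961.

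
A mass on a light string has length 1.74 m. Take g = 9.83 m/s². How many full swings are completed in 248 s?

T = 2π√(L/g) = 2π√(1.74/9.83) = 2.643 s.
Number of complete oscillations = ⌊248/2.643⌋ = ⌊93.82⌋ = 93.

93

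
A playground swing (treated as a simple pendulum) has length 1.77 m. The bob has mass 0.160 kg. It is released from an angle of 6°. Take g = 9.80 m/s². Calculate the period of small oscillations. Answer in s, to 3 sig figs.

2.67 s

T = 2π√(L/g) = 2π√(1.77/9.80) = 2π × 0.4250 = 2.67 s.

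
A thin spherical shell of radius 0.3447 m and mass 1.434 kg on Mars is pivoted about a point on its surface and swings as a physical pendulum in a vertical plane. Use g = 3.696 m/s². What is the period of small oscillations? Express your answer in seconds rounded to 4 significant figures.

2.477 s

I_cm = (2/3)mr² = 0.11359 kg·m². The pivot is at distance d = 0.3447 m from the centre of mass.
By the parallel-axis theorem, I = I_cm + md² = 0.11359 + 0.17039 = 0.28398 kg·m².
T = 2π√(I/(mgd)) = 2π√(0.28398/(1.434 × 3.696 × 0.3447)) = 2.477 s.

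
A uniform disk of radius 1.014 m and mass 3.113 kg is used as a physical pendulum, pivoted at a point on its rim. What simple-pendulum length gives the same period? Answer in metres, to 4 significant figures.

1.521 m

The equivalent simple-pendulum length is L_eq = I/(md), where I is about the pivot and d = 1.0140 m.
I_cm = ½mR² = 1.6004 kg·m², so I = I_cm + md² = 1.6004 + 3.2008 = 4.8012 kg·m².
L_eq = 4.8012/(3.113 × 1.0140) = 1.521 m.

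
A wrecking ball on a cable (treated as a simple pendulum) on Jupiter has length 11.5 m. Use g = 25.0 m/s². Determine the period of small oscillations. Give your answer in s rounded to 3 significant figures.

4.26 s

T = 2π√(L/g) = 2π√(11.5/25.0) = 2π × 0.6782 = 4.26 s.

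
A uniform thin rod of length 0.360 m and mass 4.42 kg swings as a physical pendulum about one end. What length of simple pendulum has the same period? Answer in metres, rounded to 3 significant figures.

0.240 m

The equivalent simple-pendulum length is L_eq = I/(md), where I is about the pivot and d = 0.1800 m.
I_cm = (1/12)mL² = 0.04774 kg·m², so I = I_cm + md² = 0.04774 + 0.1432 = 0.1909 kg·m².
L_eq = 0.1909/(4.42 × 0.1800) = 0.240 m.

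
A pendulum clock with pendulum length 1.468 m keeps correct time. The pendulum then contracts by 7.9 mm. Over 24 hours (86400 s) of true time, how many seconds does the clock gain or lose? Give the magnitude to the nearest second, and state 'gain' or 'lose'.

gain 233 s

T ∝ √L, so T'/T = √(1.46010/1.468) = 0.997306.
In 86400 s of true time the clock registers 86400/0.997306 = 86633.4 s, so it gains 233 s.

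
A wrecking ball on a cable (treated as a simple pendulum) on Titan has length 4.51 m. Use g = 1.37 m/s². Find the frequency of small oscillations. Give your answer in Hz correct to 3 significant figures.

0.0877 Hz

T = 2π√(L/g) = 2π√(4.51/1.37) = 11.40 s, so f = 1/T = 0.0877 Hz.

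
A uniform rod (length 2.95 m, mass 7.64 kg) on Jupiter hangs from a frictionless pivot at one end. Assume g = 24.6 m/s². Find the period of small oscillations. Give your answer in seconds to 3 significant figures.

For a physical pendulum T = 2π√(I/(mgd)), with d = 1.475 m from pivot to centre of mass.
I_cm = mL²/12 = 7.64 × 2.95²/12 = 5.541 kg·m²; I = I_cm + md² = 5.541 + 7.64 × 1.475² = 22.16 kg·m².
T = 2π√(22.16/(7.64 × 24.6 × 1.475)) = 1.78 s.

1.78 s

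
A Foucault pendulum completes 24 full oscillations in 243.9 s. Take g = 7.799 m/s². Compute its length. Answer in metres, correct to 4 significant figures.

T = 243.9/24 = 10.162 s.
From T = 2π√(L/g), L = gT²/(4π²) = 7.799 × 10.162²/(4π²) = 20.40 m.

20.40 m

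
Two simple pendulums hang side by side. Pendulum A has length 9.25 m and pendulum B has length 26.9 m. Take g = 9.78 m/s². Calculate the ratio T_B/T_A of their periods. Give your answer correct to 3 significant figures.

T ∝ √L, so T_B/T_A = √(L_B/L_A) = √(26.9/9.25) = 1.71.

1.71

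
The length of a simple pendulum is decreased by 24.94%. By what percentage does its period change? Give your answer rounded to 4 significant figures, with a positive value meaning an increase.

T ∝ √L, so T'/T = √(0.75060) = 0.86637.
Percentage change in T = (0.86637 − 1) × 100% = -13.36%.

-13.36%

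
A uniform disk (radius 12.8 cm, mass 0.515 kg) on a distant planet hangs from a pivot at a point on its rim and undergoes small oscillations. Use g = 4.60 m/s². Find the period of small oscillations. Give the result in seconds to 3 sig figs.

I_cm = ½mr² = 0.004219 kg·m². The pivot is at distance d = 0.128 m from the centre of mass.
By the parallel-axis theorem, I = I_cm + md² = 0.004219 + 0.008438 = 0.01266 kg·m².
T = 2π√(I/(mgd)) = 2π√(0.01266/(0.515 × 4.60 × 0.128)) = 1.28 s.

1.28 s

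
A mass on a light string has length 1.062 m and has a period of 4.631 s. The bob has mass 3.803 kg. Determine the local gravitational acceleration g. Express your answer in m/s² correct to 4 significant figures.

1.955 m/s²

From T = 2π√(L/g), g = 4π²L/T² = 4π² × 1.062/4.6310² = 1.955 m/s².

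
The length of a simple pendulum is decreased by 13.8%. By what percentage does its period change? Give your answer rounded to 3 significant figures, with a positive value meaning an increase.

-7.16%

T ∝ √L, so T'/T = √(0.8620) = 0.9284.
Percentage change in T = (0.9284 − 1) × 100% = -7.16%.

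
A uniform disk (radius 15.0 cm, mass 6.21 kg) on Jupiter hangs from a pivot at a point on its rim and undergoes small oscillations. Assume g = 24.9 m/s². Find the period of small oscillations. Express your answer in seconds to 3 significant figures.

I_cm = ½mr² = 0.06986 kg·m². The pivot is at distance d = 0.150 m from the centre of mass.
By the parallel-axis theorem, I = I_cm + md² = 0.06986 + 0.1397 = 0.2096 kg·m².
T = 2π√(I/(mgd)) = 2π√(0.2096/(6.21 × 24.9 × 0.150)) = 0.597 s.

0.597 s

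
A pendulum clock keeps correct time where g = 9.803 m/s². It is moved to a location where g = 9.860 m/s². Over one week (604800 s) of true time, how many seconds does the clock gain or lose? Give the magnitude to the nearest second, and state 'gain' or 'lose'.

The clock's period scales as T ∝ 1/√g, so T'/T = √(9.803/9.860) = 0.997105.
In 604800 s of true time the clock registers 604800/0.997105 = 606555.8 s, so it gains 1756 s.

gain 1756 s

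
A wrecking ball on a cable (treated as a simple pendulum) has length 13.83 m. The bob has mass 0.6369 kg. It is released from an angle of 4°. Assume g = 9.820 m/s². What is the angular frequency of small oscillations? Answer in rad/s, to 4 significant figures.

ω = √(g/L) = √(9.820/13.83) = 0.8426 rad/s.

0.8426 rad/s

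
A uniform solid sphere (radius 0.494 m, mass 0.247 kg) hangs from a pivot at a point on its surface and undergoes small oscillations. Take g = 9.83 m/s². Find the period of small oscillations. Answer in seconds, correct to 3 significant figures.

I_cm = (2/5)mr² = 0.02411 kg·m². The pivot is at distance d = 0.494 m from the centre of mass.
By the parallel-axis theorem, I = I_cm + md² = 0.02411 + 0.06028 = 0.08439 kg·m².
T = 2π√(I/(mgd)) = 2π√(0.08439/(0.247 × 9.83 × 0.494)) = 1.67 s.

1.67 s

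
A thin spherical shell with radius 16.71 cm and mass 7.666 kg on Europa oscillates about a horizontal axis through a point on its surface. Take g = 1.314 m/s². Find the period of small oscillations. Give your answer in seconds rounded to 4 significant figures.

2.893 s

I_cm = (2/3)mr² = 0.14270 kg·m². The pivot is at distance d = 0.1671 m from the centre of mass.
By the parallel-axis theorem, I = I_cm + md² = 0.14270 + 0.21405 = 0.35676 kg·m².
T = 2π√(I/(mgd)) = 2π√(0.35676/(7.666 × 1.314 × 0.1671)) = 2.893 s.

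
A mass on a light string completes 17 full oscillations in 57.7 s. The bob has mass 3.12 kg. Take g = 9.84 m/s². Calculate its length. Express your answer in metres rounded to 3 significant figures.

2.87 m

T = 57.7/17 = 3.394 s.
From T = 2π√(L/g), L = gT²/(4π²) = 9.84 × 3.394²/(4π²) = 2.87 m.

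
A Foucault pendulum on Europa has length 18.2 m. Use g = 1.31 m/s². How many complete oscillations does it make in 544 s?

T = 2π√(L/g) = 2π√(18.2/1.31) = 23.42 s.
Number of complete oscillations = ⌊544/23.42⌋ = ⌊23.23⌋ = 23.

23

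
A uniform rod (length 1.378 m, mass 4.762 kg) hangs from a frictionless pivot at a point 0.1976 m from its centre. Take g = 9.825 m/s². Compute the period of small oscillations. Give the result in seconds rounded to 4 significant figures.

For a physical pendulum T = 2π√(I/(mgd)), with d = 0.19760 m from pivot to centre of mass.
I_cm = mL²/12 = 4.762 × 1.378²/12 = 0.75354 kg·m²; I = I_cm + md² = 0.75354 + 4.762 × 0.19760² = 0.93948 kg·m².
T = 2π√(0.93948/(4.762 × 9.825 × 0.19760)) = 2.003 s.

2.003 s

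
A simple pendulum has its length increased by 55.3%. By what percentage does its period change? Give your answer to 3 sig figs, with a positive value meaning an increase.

24.6%

T ∝ √L, so T'/T = √(1.553) = 1.246.
Percentage change in T = (1.246 − 1) × 100% = 24.6%.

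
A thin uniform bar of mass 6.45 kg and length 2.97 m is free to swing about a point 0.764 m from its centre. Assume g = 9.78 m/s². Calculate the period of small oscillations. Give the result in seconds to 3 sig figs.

For a physical pendulum T = 2π√(I/(mgd)), with d = 0.7640 m from pivot to centre of mass.
I_cm = mL²/12 = 6.45 × 2.97²/12 = 4.741 kg·m²; I = I_cm + md² = 4.741 + 6.45 × 0.7640² = 8.506 kg·m².
T = 2π√(8.506/(6.45 × 9.78 × 0.7640)) = 2.64 s.

2.64 s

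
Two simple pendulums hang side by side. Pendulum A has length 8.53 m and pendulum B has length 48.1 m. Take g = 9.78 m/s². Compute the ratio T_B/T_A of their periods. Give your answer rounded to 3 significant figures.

2.37

T ∝ √L, so T_B/T_A = √(L_B/L_A) = √(48.1/8.53) = 2.37.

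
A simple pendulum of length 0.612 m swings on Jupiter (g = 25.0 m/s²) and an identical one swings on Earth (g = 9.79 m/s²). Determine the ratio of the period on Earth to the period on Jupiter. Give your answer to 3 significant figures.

T ∝ 1/√g, so T₂/T₁ = √(g₁/g₂) = √(25.0/9.79) = 1.60.

1.60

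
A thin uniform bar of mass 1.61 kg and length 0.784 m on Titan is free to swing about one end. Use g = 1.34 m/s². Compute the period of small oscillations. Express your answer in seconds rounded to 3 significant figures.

For a physical pendulum T = 2π√(I/(mgd)), with d = 0.3920 m from pivot to centre of mass.
I_cm = mL²/12 = 1.61 × 0.784²/12 = 0.08247 kg·m²; I = I_cm + md² = 0.08247 + 1.61 × 0.3920² = 0.3299 kg·m².
T = 2π√(0.3299/(1.61 × 1.34 × 0.3920)) = 3.92 s.

3.92 s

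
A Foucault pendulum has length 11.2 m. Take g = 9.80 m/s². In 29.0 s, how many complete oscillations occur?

T = 2π√(L/g) = 2π√(11.2/9.80) = 6.717 s.
Number of complete oscillations = ⌊29.0/6.717⌋ = ⌊4.317⌋ = 4.

4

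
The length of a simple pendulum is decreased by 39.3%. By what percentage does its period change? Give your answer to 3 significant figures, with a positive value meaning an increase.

T ∝ √L, so T'/T = √(0.6070) = 0.7791.
Percentage change in T = (0.7791 − 1) × 100% = -22.1%.

-22.1%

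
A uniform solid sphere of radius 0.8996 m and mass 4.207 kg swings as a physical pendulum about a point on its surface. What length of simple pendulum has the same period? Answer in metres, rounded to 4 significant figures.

The equivalent simple-pendulum length is L_eq = I/(md), where I is about the pivot and d = 0.89960 m.
I_cm = (2/5)mR² = 1.3619 kg·m², so I = I_cm + md² = 1.3619 + 3.4046 = 4.7665 kg·m².
L_eq = 4.7665/(4.207 × 0.89960) = 1.259 m.

1.259 m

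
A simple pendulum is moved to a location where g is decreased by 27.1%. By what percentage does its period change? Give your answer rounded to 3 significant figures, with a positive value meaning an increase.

17.1%

T ∝ 1/√g, so T'/T = 1/√(0.7290) = 1.171.
Percentage change in T = (1.171 − 1) × 100% = 17.1%.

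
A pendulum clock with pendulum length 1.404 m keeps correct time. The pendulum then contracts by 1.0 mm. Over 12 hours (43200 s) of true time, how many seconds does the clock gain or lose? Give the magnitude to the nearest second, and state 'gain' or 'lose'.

gain 15 s

T ∝ √L, so T'/T = √(1.40300/1.404) = 0.999644.
In 43200 s of true time the clock registers 43200/0.999644 = 43215.4 s, so it gains 15 s.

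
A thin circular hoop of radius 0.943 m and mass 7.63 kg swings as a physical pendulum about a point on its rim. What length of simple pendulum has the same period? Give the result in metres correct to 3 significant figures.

1.89 m

The equivalent simple-pendulum length is L_eq = I/(md), where I is about the pivot and d = 0.9430 m.
I_cm = mR² = 6.785 kg·m², so I = I_cm + md² = 6.785 + 6.785 = 13.57 kg·m².
L_eq = 13.57/(7.63 × 0.9430) = 1.89 m.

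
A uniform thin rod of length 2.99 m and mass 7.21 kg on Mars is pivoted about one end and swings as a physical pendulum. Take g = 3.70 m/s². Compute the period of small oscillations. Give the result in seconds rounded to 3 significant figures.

4.61 s

For a physical pendulum T = 2π√(I/(mgd)), with d = 1.495 m from pivot to centre of mass.
I_cm = mL²/12 = 7.21 × 2.99²/12 = 5.372 kg·m²; I = I_cm + md² = 5.372 + 7.21 × 1.495² = 21.49 kg·m².
T = 2π√(21.49/(7.21 × 3.70 × 1.495)) = 4.61 s.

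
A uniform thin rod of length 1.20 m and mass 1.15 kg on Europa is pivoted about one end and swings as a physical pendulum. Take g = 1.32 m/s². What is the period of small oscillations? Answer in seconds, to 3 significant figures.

4.89 s

For a physical pendulum T = 2π√(I/(mgd)), with d = 0.6000 m from pivot to centre of mass.
I_cm = mL²/12 = 1.15 × 1.20²/12 = 0.1380 kg·m²; I = I_cm + md² = 0.1380 + 1.15 × 0.6000² = 0.5520 kg·m².
T = 2π√(0.5520/(1.15 × 1.32 × 0.6000)) = 4.89 s.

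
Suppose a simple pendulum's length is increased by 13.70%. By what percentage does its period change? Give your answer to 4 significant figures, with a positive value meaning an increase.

T ∝ √L, so T'/T = √(1.1370) = 1.0663.
Percentage change in T = (1.0663 − 1) × 100% = 6.630%.

6.630%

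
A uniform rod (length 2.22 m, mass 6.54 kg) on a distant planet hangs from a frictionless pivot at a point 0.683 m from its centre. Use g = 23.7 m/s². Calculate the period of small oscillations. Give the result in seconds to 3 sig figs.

For a physical pendulum T = 2π√(I/(mgd)), with d = 0.6830 m from pivot to centre of mass.
I_cm = mL²/12 = 6.54 × 2.22²/12 = 2.686 kg·m²; I = I_cm + md² = 2.686 + 6.54 × 0.6830² = 5.737 kg·m².
T = 2π√(5.737/(6.54 × 23.7 × 0.6830)) = 1.46 s.

1.46 s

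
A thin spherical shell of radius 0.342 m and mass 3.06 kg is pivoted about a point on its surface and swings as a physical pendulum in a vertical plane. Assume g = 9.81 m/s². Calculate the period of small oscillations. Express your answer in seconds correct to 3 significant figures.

I_cm = (2/3)mr² = 0.2386 kg·m². The pivot is at distance d = 0.342 m from the centre of mass.
By the parallel-axis theorem, I = I_cm + md² = 0.2386 + 0.3579 = 0.5965 kg·m².
T = 2π√(I/(mgd)) = 2π√(0.5965/(3.06 × 9.81 × 0.342)) = 1.51 s.

1.51 s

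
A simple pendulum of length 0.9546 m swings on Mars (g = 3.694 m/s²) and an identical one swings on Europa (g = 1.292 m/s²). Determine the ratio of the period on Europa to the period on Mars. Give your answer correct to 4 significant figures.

T ∝ 1/√g, so T₂/T₁ = √(g₁/g₂) = √(3.694/1.292) = 1.691.

1.691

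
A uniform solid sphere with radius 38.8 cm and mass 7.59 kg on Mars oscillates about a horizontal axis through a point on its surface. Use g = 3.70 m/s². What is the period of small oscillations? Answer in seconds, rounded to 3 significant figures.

I_cm = (2/5)mr² = 0.4571 kg·m². The pivot is at distance d = 0.388 m from the centre of mass.
By the parallel-axis theorem, I = I_cm + md² = 0.4571 + 1.143 = 1.600 kg·m².
T = 2π√(I/(mgd)) = 2π√(1.600/(7.59 × 3.70 × 0.388)) = 2.41 s.

2.41 s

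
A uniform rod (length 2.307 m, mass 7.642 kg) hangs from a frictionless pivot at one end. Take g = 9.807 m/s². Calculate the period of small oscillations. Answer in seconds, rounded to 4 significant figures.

For a physical pendulum T = 2π√(I/(mgd)), with d = 1.1535 m from pivot to centre of mass.
I_cm = mL²/12 = 7.642 × 2.307²/12 = 3.3894 kg·m²; I = I_cm + md² = 3.3894 + 7.642 × 1.1535² = 13.558 kg·m².
T = 2π√(13.558/(7.642 × 9.807 × 1.1535)) = 2.488 s.

2.488 s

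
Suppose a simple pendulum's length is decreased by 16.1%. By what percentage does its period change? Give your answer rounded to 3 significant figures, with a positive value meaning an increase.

-8.40%

T ∝ √L, so T'/T = √(0.8390) = 0.9160.
Percentage change in T = (0.9160 − 1) × 100% = -8.40%.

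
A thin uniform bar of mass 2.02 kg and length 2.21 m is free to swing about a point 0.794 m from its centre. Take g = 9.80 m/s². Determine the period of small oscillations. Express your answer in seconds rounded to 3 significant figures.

2.29 s

For a physical pendulum T = 2π√(I/(mgd)), with d = 0.7940 m from pivot to centre of mass.
I_cm = mL²/12 = 2.02 × 2.21²/12 = 0.8222 kg·m²; I = I_cm + md² = 0.8222 + 2.02 × 0.7940² = 2.096 kg·m².
T = 2π√(2.096/(2.02 × 9.80 × 0.7940)) = 2.29 s.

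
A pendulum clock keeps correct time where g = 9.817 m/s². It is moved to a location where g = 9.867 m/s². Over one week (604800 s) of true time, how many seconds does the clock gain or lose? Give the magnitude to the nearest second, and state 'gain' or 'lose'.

gain 1538 s

The clock's period scales as T ∝ 1/√g, so T'/T = √(9.817/9.867) = 0.997463.
In 604800 s of true time the clock registers 604800/0.997463 = 606338.2 s, so it gains 1538 s.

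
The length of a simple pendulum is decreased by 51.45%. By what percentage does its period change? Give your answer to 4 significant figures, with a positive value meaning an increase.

T ∝ √L, so T'/T = √(0.48550) = 0.69678.
Percentage change in T = (0.69678 − 1) × 100% = -30.32%.

-30.32%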